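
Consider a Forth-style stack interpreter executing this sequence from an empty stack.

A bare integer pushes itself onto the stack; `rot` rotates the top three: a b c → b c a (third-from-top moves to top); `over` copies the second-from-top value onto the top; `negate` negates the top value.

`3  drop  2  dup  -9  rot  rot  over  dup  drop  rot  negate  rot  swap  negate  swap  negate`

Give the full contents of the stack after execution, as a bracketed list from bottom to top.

[-9, 2, 2, -2]

3      : [3]
drop   : []
2      : [2]
dup    : [2, 2]
-9     : [2, 2, -9]
rot    : [2, -9, 2]
rot    : [-9, 2, 2]
over   : [-9, 2, 2, 2]
dup    : [-9, 2, 2, 2, 2]
drop   : [-9, 2, 2, 2]
rot    : [-9, 2, 2, 2]
negate : [-9, 2, 2, -2]
rot    : [-9, 2, -2, 2]
swap   : [-9, 2, 2, -2]
negate : [-9, 2, 2, 2]
swap   : [-9, 2, 2, 2]
negate : [-9, 2, 2, -2]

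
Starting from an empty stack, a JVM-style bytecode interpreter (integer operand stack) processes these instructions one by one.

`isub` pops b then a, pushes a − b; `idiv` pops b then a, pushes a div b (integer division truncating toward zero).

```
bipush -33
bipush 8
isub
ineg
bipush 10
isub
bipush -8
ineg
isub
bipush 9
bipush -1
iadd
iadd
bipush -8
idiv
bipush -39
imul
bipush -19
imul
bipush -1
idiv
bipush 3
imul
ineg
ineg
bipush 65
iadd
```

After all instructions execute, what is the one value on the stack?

bipush -33 -> -33
bipush 8   -> -33 8
isub       -> -41
ineg       -> 41
bipush 10  -> 41 10
isub       -> 31
bipush -8  -> 31 -8
ineg       -> 31 8
isub       -> 23
bipush 9   -> 23 9
bipush -1  -> 23 9 -1
iadd       -> 23 8
iadd       -> 31
bipush -8  -> 31 -8
idiv       -> -3
bipush -39 -> -3 -39
imul       -> 117
bipush -19 -> 117 -19
imul       -> -2223
bipush -1  -> -2223 -1
idiv       -> 2223
bipush 3   -> 2223 3
imul       -> 6669
ineg       -> -6669
ineg       -> 6669
bipush 65  -> 6669 65
iadd       -> 6734

6734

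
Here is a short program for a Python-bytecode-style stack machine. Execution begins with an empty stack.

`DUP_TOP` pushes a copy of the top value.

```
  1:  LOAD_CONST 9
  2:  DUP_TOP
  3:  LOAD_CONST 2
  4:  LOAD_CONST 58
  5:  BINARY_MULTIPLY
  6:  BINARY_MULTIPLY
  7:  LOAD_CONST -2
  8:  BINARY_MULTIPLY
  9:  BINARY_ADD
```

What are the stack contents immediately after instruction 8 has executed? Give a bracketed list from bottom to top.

[9, -2088]

LOAD_CONST 9    -> 9
DUP_TOP         -> 9 9
LOAD_CONST 2    -> 9 9 2
LOAD_CONST 58   -> 9 9 2 58
BINARY_MULTIPLY -> 9 9 116
BINARY_MULTIPLY -> 9 1044
LOAD_CONST -2   -> 9 1044 -2
BINARY_MULTIPLY -> 9 -2088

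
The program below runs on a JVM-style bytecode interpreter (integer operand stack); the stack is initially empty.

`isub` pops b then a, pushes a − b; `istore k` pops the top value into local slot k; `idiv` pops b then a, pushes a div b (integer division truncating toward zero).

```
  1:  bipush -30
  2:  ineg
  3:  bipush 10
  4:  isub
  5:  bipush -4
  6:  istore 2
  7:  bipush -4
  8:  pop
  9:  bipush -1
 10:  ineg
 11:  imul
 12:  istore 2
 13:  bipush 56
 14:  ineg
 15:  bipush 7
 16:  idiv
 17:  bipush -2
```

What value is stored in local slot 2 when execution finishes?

bipush -30  -30
ineg        30
bipush 10   30 10
isub        20
bipush -4   20 -4
istore 2    20
bipush -4   20 -4
pop         20
bipush -1   20 -1
ineg        20 1
imul        20
istore 2    (empty)
bipush 56   56
ineg        -56
bipush 7    -56 7
idiv        -8
bipush -2   -8 -2

20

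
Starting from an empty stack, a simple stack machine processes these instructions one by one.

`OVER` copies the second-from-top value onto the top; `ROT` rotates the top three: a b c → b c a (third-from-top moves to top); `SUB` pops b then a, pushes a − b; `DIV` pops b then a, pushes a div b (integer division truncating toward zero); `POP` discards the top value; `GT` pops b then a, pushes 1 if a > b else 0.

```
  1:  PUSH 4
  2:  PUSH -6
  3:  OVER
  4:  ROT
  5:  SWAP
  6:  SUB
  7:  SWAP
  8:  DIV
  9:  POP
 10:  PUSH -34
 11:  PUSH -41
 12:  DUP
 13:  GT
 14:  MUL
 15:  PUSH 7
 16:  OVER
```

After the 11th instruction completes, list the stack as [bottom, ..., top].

[-34, -41]

PUSH 4    [4]
PUSH -6   [4, -6]
OVER      [4, -6, 4]
ROT       [-6, 4, 4]
SWAP      [-6, 4, 4]
SUB       [-6, 0]
SWAP      [0, -6]
DIV       [0]
POP       []
PUSH -34  [-34]
PUSH -41  [-34, -41]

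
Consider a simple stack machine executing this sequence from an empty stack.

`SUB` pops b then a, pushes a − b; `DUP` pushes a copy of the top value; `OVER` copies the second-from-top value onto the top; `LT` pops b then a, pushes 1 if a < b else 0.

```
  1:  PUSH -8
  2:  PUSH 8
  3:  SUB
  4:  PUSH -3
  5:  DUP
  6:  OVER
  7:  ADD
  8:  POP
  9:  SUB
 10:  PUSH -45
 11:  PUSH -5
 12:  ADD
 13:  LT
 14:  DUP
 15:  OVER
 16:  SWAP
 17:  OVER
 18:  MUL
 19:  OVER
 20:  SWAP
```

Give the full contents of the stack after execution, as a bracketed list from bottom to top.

[0, 0, 0, 0]

PUSH -8  → [-8]
PUSH 8   → [-8, 8]
SUB      → [-16]
PUSH -3  → [-16, -3]
DUP      → [-16, -3, -3]
OVER     → [-16, -3, -3, -3]
ADD      → [-16, -3, -6]
POP      → [-16, -3]
SUB      → [-13]
PUSH -45 → [-13, -45]
PUSH -5  → [-13, -45, -5]
ADD      → [-13, -50]
LT       → [0]
DUP      → [0, 0]
OVER     → [0, 0, 0]
SWAP     → [0, 0, 0]
OVER     → [0, 0, 0, 0]
MUL      → [0, 0, 0]
OVER     → [0, 0, 0, 0]
SWAP     → [0, 0, 0, 0]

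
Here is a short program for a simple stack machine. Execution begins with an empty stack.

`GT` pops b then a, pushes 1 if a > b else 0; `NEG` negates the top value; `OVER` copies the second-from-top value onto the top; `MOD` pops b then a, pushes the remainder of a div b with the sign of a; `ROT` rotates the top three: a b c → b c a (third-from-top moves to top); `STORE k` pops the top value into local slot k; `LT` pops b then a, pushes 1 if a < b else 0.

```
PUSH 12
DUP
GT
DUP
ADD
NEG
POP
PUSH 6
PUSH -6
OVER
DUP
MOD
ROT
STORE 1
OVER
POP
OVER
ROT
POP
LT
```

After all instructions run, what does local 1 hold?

6

PUSH 12 → [12]
DUP     → [12, 12]
GT      → [0]
DUP     → [0, 0]
ADD     → [0]
NEG     → [0]
POP     → []
PUSH 6  → [6]
PUSH -6 → [6, -6]
OVER    → [6, -6, 6]
DUP     → [6, -6, 6, 6]
MOD     → [6, -6, 0]
ROT     → [-6, 0, 6]
STORE 1 → [-6, 0]
OVER    → [-6, 0, -6]
POP     → [-6, 0]
OVER    → [-6, 0, -6]
ROT     → [0, -6, -6]
POP     → [0, -6]
LT      → [0]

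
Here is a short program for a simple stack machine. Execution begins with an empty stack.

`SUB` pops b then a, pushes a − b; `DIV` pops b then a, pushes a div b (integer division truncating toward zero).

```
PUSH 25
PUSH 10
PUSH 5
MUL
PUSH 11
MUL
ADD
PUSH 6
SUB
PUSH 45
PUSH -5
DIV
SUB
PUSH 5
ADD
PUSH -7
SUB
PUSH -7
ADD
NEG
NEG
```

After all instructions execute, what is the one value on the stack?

583

PUSH 25 → 25
PUSH 10 → 25 10
PUSH 5  → 25 10 5
MUL     → 25 50
PUSH 11 → 25 50 11
MUL     → 25 550
ADD     → 575
PUSH 6  → 575 6
SUB     → 569
PUSH 45 → 569 45
PUSH -5 → 569 45 -5
DIV     → 569 -9
SUB     → 578
PUSH 5  → 578 5
ADD     → 583
PUSH -7 → 583 -7
SUB     → 590
PUSH -7 → 590 -7
ADD     → 583
NEG     → -583
NEG     → 583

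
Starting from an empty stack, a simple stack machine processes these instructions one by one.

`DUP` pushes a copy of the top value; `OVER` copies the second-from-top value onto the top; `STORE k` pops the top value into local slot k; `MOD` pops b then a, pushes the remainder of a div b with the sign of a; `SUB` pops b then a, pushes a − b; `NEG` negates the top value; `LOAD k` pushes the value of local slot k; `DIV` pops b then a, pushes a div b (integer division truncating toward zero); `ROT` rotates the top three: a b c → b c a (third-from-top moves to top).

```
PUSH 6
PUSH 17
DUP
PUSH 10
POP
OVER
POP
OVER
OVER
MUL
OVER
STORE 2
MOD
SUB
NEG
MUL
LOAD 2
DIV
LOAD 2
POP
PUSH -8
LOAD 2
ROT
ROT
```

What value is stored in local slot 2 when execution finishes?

PUSH 6  -> 6
PUSH 17 -> 6 17
DUP     -> 6 17 17
PUSH 10 -> 6 17 17 10
POP     -> 6 17 17
OVER    -> 6 17 17 17
POP     -> 6 17 17
OVER    -> 6 17 17 17
OVER    -> 6 17 17 17 17
MUL     -> 6 17 17 289
OVER    -> 6 17 17 289 17
STORE 2 -> 6 17 17 289
MOD     -> 6 17 17
SUB     -> 6 0
NEG     -> 6 0
MUL     -> 0
LOAD 2  -> 0 17
DIV     -> 0
LOAD 2  -> 0 17
POP     -> 0
PUSH -8 -> 0 -8
LOAD 2  -> 0 -8 17
ROT     -> -8 17 0
ROT     -> 17 0 -8

17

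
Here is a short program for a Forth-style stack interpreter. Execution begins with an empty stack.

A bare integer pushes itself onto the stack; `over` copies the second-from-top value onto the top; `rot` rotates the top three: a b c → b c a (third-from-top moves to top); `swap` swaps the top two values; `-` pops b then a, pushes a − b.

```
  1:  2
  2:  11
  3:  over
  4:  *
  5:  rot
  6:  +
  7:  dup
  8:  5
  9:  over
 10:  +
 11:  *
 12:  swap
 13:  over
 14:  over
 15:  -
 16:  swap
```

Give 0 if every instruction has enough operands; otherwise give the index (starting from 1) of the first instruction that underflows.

5

2    -> [2]
11   -> [2, 11]
over -> [2, 11, 2]
*    -> [2, 22]
rot  — needs 3 operands, stack has 2 → underflow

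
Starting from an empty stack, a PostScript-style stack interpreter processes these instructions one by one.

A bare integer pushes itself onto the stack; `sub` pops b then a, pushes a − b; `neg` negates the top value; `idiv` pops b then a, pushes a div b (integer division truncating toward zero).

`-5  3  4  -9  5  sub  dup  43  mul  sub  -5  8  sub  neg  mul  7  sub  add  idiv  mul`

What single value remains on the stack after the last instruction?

0

-5   : -5
3    : -5 3
4    : -5 3 4
-9   : -5 3 4 -9
5    : -5 3 4 -9 5
sub  : -5 3 4 -14
dup  : -5 3 4 -14 -14
43   : -5 3 4 -14 -14 43
mul  : -5 3 4 -14 -602
sub  : -5 3 4 588
-5   : -5 3 4 588 -5
8    : -5 3 4 588 -5 8
sub  : -5 3 4 588 -13
neg  : -5 3 4 588 13
mul  : -5 3 4 7644
7    : -5 3 4 7644 7
sub  : -5 3 4 7637
add  : -5 3 7641
idiv : -5 0
mul  : 0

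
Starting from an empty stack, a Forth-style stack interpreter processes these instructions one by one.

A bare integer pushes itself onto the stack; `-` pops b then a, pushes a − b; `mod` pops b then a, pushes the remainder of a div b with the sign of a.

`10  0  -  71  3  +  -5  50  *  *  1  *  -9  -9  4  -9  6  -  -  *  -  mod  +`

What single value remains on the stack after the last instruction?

-22

10  : 10
0   : 10 0
-   : 10
71  : 10 71
3   : 10 71 3
+   : 10 74
-5  : 10 74 -5
50  : 10 74 -5 50
*   : 10 74 -250
*   : 10 -18500
1   : 10 -18500 1
*   : 10 -18500
-9  : 10 -18500 -9
-9  : 10 -18500 -9 -9
4   : 10 -18500 -9 -9 4
-9  : 10 -18500 -9 -9 4 -9
6   : 10 -18500 -9 -9 4 -9 6
-   : 10 -18500 -9 -9 4 -15
-   : 10 -18500 -9 -9 19
*   : 10 -18500 -9 -171
-   : 10 -18500 162
mod : 10 -32
+   : -22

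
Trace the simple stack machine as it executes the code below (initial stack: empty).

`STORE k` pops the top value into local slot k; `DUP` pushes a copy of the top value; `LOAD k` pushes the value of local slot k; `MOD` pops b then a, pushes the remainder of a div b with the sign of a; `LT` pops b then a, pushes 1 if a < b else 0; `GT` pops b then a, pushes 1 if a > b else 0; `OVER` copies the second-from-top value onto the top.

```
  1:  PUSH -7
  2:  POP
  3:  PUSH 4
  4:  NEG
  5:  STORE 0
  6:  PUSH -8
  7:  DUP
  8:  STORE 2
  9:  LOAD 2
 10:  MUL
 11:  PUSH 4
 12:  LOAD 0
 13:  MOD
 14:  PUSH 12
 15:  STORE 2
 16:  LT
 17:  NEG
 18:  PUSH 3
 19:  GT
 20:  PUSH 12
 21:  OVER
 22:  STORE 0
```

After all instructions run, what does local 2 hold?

PUSH -7 : [-7]
POP     : []
PUSH 4  : [4]
NEG     : [-4]
STORE 0 : []
PUSH -8 : [-8]
DUP     : [-8, -8]
STORE 2 : [-8]
LOAD 2  : [-8, -8]
MUL     : [64]
PUSH 4  : [64, 4]
LOAD 0  : [64, 4, -4]
MOD     : [64, 0]
PUSH 12 : [64, 0, 12]
STORE 2 : [64, 0]
LT      : [0]
NEG     : [0]
PUSH 3  : [0, 3]
GT      : [0]
PUSH 12 : [0, 12]
OVER    : [0, 12, 0]
STORE 0 : [0, 12]

12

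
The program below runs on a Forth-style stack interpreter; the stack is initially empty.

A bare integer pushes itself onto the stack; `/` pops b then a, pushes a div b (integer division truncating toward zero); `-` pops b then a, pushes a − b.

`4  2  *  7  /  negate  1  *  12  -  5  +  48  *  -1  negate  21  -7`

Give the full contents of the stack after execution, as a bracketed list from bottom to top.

[-384, 1, 21, -7]

4      -> 4
2      -> 4 2
*      -> 8
7      -> 8 7
/      -> 1
negate -> -1
1      -> -1 1
*      -> -1
12     -> -1 12
-      -> -13
5      -> -13 5
+      -> -8
48     -> -8 48
*      -> -384
-1     -> -384 -1
negate -> -384 1
21     -> -384 1 21
-7     -> -384 1 21 -7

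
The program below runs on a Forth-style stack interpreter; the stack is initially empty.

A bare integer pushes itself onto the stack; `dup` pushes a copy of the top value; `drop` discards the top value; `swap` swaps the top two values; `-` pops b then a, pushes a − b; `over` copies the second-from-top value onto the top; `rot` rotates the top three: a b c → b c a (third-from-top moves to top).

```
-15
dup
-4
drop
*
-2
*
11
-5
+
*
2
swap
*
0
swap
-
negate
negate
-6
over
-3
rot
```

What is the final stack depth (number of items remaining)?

4

-15     [-15]
dup     [-15, -15]
-4      [-15, -15, -4]
drop    [-15, -15]
*       [225]
-2      [225, -2]
*       [-450]
11      [-450, 11]
-5      [-450, 11, -5]
+       [-450, 6]
*       [-2700]
2       [-2700, 2]
swap    [2, -2700]
*       [-5400]
0       [-5400, 0]
swap    [0, -5400]
-       [5400]
negate  [-5400]
negate  [5400]
-6      [5400, -6]
over    [5400, -6, 5400]
-3      [5400, -6, 5400, -3]
rot     [5400, 5400, -3, -6]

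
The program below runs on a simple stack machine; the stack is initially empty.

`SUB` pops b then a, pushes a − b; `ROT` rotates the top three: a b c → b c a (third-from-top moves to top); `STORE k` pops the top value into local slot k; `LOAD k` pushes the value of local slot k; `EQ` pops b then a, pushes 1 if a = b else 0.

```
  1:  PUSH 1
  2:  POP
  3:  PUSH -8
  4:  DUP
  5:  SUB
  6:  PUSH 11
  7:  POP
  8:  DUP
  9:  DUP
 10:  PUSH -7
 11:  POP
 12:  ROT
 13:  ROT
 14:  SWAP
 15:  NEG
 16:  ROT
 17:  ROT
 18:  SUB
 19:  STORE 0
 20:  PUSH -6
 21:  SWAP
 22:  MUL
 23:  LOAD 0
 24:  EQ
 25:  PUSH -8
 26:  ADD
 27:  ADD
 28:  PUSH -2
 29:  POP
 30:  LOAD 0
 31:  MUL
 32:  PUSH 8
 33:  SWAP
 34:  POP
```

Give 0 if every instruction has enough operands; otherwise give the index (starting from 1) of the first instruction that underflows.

27

PUSH 1   [1]
POP      []
PUSH -8  [-8]
DUP      [-8, -8]
SUB      [0]
PUSH 11  [0, 11]
POP      [0]
DUP      [0, 0]
DUP      [0, 0, 0]
PUSH -7  [0, 0, 0, -7]
POP      [0, 0, 0]
ROT      [0, 0, 0]
ROT      [0, 0, 0]
SWAP     [0, 0, 0]
NEG      [0, 0, 0]
ROT      [0, 0, 0]
ROT      [0, 0, 0]
SUB      [0, 0]
STORE 0  [0]
PUSH -6  [0, -6]
SWAP     [-6, 0]
MUL      [0]
LOAD 0   [0, 0]
EQ       [1]
PUSH -8  [1, -8]
ADD      [-7]
ADD  — needs 2 operands, stack has 1 → underflow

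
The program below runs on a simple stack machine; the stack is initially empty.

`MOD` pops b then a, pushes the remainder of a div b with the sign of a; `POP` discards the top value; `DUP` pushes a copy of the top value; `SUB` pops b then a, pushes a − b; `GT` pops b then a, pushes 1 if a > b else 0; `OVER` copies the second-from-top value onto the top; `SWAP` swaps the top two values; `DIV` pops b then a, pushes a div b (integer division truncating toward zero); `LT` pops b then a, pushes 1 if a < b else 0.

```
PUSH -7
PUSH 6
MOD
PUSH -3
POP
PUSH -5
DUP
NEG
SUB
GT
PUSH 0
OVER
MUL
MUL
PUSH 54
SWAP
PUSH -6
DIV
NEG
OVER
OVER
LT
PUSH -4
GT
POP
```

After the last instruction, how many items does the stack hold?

2

PUSH -7  [-7]
PUSH 6   [-7, 6]
MOD      [-1]
PUSH -3  [-1, -3]
POP      [-1]
PUSH -5  [-1, -5]
DUP      [-1, -5, -5]
NEG      [-1, -5, 5]
SUB      [-1, -10]
GT       [1]
PUSH 0   [1, 0]
OVER     [1, 0, 1]
MUL      [1, 0]
MUL      [0]
PUSH 54  [0, 54]
SWAP     [54, 0]
PUSH -6  [54, 0, -6]
DIV      [54, 0]
NEG      [54, 0]
OVER     [54, 0, 54]
OVER     [54, 0, 54, 0]
LT       [54, 0, 0]
PUSH -4  [54, 0, 0, -4]
GT       [54, 0, 1]
POP      [54, 0]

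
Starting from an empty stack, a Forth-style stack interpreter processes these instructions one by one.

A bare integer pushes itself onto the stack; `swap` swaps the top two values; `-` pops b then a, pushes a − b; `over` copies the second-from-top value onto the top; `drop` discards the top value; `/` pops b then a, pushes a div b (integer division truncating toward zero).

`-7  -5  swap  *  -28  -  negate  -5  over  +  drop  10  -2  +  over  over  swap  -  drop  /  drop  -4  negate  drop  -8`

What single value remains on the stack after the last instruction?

-8

-7     : [-7]
-5     : [-7, -5]
swap   : [-5, -7]
*      : [35]
-28    : [35, -28]
-      : [63]
negate : [-63]
-5     : [-63, -5]
over   : [-63, -5, -63]
+      : [-63, -68]
drop   : [-63]
10     : [-63, 10]
-2     : [-63, 10, -2]
+      : [-63, 8]
over   : [-63, 8, -63]
over   : [-63, 8, -63, 8]
swap   : [-63, 8, 8, -63]
-      : [-63, 8, 71]
drop   : [-63, 8]
/      : [-7]
drop   : []
-4     : [-4]
negate : [4]
drop   : []
-8     : [-8]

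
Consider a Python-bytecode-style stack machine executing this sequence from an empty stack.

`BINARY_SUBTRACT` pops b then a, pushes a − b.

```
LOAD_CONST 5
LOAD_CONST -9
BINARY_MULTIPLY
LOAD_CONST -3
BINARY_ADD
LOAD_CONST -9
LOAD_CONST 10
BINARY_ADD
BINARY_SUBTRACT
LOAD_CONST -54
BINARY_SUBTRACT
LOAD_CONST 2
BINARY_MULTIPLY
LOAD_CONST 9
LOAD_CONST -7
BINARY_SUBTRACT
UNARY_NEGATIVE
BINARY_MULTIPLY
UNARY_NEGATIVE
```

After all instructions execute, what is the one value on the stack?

160

LOAD_CONST 5    → 5
LOAD_CONST -9   → 5 -9
BINARY_MULTIPLY → -45
LOAD_CONST -3   → -45 -3
BINARY_ADD      → -48
LOAD_CONST -9   → -48 -9
LOAD_CONST 10   → -48 -9 10
BINARY_ADD      → -48 1
BINARY_SUBTRACT → -49
LOAD_CONST -54  → -49 -54
BINARY_SUBTRACT → 5
LOAD_CONST 2    → 5 2
BINARY_MULTIPLY → 10
LOAD_CONST 9    → 10 9
LOAD_CONST -7   → 10 9 -7
BINARY_SUBTRACT → 10 16
UNARY_NEGATIVE  → 10 -16
BINARY_MULTIPLY → -160
UNARY_NEGATIVE  → 160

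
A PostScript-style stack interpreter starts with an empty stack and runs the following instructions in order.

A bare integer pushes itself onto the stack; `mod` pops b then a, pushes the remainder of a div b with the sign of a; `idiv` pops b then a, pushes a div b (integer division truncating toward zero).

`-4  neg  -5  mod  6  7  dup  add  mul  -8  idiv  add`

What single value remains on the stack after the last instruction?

-4   → [-4]
neg  → [4]
-5   → [4, -5]
mod  → [4]
6    → [4, 6]
7    → [4, 6, 7]
dup  → [4, 6, 7, 7]
add  → [4, 6, 14]
mul  → [4, 84]
-8   → [4, 84, -8]
idiv → [4, -10]
add  → [-6]

-6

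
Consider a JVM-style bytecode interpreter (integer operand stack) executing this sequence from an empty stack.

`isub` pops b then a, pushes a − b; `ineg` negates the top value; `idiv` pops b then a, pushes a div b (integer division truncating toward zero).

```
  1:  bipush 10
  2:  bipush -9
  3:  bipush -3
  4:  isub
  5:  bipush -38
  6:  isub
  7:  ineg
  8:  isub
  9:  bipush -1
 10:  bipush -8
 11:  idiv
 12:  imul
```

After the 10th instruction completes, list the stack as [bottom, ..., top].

[42, -1, -8]

bipush 10  -> 10
bipush -9  -> 10 -9
bipush -3  -> 10 -9 -3
isub       -> 10 -6
bipush -38 -> 10 -6 -38
isub       -> 10 32
ineg       -> 10 -32
isub       -> 42
bipush -1  -> 42 -1
bipush -8  -> 42 -1 -8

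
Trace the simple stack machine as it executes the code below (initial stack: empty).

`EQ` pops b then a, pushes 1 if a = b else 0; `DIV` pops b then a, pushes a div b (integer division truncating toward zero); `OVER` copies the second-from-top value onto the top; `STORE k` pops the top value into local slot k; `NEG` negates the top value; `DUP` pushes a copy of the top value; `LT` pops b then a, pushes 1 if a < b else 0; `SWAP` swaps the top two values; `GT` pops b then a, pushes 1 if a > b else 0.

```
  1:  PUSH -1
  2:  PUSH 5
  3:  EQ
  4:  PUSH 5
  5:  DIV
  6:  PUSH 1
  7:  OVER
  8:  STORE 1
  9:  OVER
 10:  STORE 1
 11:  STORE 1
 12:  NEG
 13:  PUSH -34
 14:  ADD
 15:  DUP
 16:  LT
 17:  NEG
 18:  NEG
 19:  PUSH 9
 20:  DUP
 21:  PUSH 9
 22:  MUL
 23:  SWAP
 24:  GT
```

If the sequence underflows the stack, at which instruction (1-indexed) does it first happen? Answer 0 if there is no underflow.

0

PUSH -1  → [-1]
PUSH 5   → [-1, 5]
EQ       → [0]
PUSH 5   → [0, 5]
DIV      → [0]
PUSH 1   → [0, 1]
OVER     → [0, 1, 0]
STORE 1  → [0, 1]
OVER     → [0, 1, 0]
STORE 1  → [0, 1]
STORE 1  → [0]
NEG      → [0]
PUSH -34 → [0, -34]
ADD      → [-34]
DUP      → [-34, -34]
LT       → [0]
NEG      → [0]
NEG      → [0]
PUSH 9   → [0, 9]
DUP      → [0, 9, 9]
PUSH 9   → [0, 9, 9, 9]
MUL      → [0, 9, 81]
SWAP     → [0, 81, 9]
GT       → [0, 1]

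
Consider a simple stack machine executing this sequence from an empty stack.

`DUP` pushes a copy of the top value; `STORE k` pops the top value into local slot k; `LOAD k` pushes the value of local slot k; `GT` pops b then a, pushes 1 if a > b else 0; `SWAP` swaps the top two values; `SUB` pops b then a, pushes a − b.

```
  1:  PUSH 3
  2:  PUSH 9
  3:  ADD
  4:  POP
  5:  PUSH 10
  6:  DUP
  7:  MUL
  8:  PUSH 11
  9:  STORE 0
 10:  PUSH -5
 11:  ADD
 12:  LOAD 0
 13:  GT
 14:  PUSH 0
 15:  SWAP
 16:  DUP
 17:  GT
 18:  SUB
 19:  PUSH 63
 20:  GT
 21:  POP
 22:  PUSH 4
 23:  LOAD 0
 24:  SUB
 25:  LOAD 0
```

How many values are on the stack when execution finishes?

2

PUSH 3  → 3
PUSH 9  → 3 9
ADD     → 12
POP     → (empty)
PUSH 10 → 10
DUP     → 10 10
MUL     → 100
PUSH 11 → 100 11
STORE 0 → 100
PUSH -5 → 100 -5
ADD     → 95
LOAD 0  → 95 11
GT      → 1
PUSH 0  → 1 0
SWAP    → 0 1
DUP     → 0 1 1
GT      → 0 0
SUB     → 0
PUSH 63 → 0 63
GT      → 0
POP     → (empty)
PUSH 4  → 4
LOAD 0  → 4 11
SUB     → -7
LOAD 0  → -7 11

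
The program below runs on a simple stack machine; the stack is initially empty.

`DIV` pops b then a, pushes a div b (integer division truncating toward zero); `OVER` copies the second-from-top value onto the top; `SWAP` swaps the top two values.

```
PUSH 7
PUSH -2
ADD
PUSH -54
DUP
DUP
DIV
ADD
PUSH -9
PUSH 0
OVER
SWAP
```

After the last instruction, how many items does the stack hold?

PUSH 7   → 7
PUSH -2  → 7 -2
ADD      → 5
PUSH -54 → 5 -54
DUP      → 5 -54 -54
DUP      → 5 -54 -54 -54
DIV      → 5 -54 1
ADD      → 5 -53
PUSH -9  → 5 -53 -9
PUSH 0   → 5 -53 -9 0
OVER     → 5 -53 -9 0 -9
SWAP     → 5 -53 -9 -9 0

5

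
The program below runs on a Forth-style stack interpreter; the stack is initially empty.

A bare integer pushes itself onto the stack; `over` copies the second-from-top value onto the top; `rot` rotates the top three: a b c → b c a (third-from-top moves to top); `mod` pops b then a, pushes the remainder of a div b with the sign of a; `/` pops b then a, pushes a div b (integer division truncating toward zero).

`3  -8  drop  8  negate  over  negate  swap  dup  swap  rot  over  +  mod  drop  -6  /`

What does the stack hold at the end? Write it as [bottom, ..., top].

[3, 1]

3      -> [3]
-8     -> [3, -8]
drop   -> [3]
8      -> [3, 8]
negate -> [3, -8]
over   -> [3, -8, 3]
negate -> [3, -8, -3]
swap   -> [3, -3, -8]
dup    -> [3, -3, -8, -8]
swap   -> [3, -3, -8, -8]
rot    -> [3, -8, -8, -3]
over   -> [3, -8, -8, -3, -8]
+      -> [3, -8, -8, -11]
mod    -> [3, -8, -8]
drop   -> [3, -8]
-6     -> [3, -8, -6]
/      -> [3, 1]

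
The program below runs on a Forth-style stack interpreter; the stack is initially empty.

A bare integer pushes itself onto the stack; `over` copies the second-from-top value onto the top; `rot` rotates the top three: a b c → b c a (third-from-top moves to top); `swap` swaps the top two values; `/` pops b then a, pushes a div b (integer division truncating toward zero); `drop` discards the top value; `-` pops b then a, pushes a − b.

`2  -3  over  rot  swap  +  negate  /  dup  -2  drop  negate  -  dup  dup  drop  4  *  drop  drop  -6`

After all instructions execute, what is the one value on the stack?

-6

2      : [2]
-3     : [2, -3]
over   : [2, -3, 2]
rot    : [-3, 2, 2]
swap   : [-3, 2, 2]
+      : [-3, 4]
negate : [-3, -4]
/      : [0]
dup    : [0, 0]
-2     : [0, 0, -2]
drop   : [0, 0]
negate : [0, 0]
-      : [0]
dup    : [0, 0]
dup    : [0, 0, 0]
drop   : [0, 0]
4      : [0, 0, 4]
*      : [0, 0]
drop   : [0]
drop   : []
-6     : [-6]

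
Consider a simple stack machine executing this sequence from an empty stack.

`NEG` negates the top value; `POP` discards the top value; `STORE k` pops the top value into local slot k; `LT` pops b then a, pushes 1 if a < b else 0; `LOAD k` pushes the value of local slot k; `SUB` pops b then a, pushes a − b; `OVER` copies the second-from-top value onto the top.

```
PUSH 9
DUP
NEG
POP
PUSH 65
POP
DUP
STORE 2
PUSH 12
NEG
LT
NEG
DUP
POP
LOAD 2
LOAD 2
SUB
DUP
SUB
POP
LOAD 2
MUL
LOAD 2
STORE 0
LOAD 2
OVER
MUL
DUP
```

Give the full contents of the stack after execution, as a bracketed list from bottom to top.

PUSH 9  : 9
DUP     : 9 9
NEG     : 9 -9
POP     : 9
PUSH 65 : 9 65
POP     : 9
DUP     : 9 9
STORE 2 : 9
PUSH 12 : 9 12
NEG     : 9 -12
LT      : 0
NEG     : 0
DUP     : 0 0
POP     : 0
LOAD 2  : 0 9
LOAD 2  : 0 9 9
SUB     : 0 0
DUP     : 0 0 0
SUB     : 0 0
POP     : 0
LOAD 2  : 0 9
MUL     : 0
LOAD 2  : 0 9
STORE 0 : 0
LOAD 2  : 0 9
OVER    : 0 9 0
MUL     : 0 0
DUP     : 0 0 0

[0, 0, 0]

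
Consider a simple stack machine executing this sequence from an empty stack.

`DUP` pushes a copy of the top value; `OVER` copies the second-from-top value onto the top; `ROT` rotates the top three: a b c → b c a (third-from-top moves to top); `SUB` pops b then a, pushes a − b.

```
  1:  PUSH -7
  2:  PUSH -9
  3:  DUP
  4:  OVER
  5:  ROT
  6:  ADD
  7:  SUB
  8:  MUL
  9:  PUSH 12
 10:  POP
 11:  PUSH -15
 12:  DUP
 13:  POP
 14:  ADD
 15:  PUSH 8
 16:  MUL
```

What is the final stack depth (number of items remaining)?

1

PUSH -7  : [-7]
PUSH -9  : [-7, -9]
DUP      : [-7, -9, -9]
OVER     : [-7, -9, -9, -9]
ROT      : [-7, -9, -9, -9]
ADD      : [-7, -9, -18]
SUB      : [-7, 9]
MUL      : [-63]
PUSH 12  : [-63, 12]
POP      : [-63]
PUSH -15 : [-63, -15]
DUP      : [-63, -15, -15]
POP      : [-63, -15]
ADD      : [-78]
PUSH 8   : [-78, 8]
MUL      : [-624]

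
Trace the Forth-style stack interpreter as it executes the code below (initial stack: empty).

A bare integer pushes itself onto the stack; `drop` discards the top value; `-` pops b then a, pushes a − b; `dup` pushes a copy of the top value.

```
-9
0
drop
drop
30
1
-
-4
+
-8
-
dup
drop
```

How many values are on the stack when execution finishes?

-9    -9
0     -9 0
drop  -9
drop  (empty)
30    30
1     30 1
-     29
-4    29 -4
+     25
-8    25 -8
-     33
dup   33 33
drop  33

1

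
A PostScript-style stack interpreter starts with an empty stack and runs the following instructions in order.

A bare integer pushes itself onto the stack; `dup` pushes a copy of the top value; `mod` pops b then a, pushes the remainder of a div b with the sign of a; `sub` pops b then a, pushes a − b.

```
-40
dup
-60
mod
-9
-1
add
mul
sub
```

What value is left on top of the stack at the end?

-440

-40 -> -40
dup -> -40 -40
-60 -> -40 -40 -60
mod -> -40 -40
-9  -> -40 -40 -9
-1  -> -40 -40 -9 -1
add -> -40 -40 -10
mul -> -40 400
sub -> -440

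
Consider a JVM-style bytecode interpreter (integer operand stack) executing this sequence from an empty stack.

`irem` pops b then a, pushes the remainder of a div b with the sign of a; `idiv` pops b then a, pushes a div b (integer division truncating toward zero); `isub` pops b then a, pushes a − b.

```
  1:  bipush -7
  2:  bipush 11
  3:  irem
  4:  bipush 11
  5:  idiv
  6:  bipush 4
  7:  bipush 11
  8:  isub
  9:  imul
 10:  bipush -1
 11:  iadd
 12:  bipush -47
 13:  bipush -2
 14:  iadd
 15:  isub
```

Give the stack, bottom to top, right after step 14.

[-1, -49]

bipush -7  -> -7
bipush 11  -> -7 11
irem       -> -7
bipush 11  -> -7 11
idiv       -> 0
bipush 4   -> 0 4
bipush 11  -> 0 4 11
isub       -> 0 -7
imul       -> 0
bipush -1  -> 0 -1
iadd       -> -1
bipush -47 -> -1 -47
bipush -2  -> -1 -47 -2
iadd       -> -1 -49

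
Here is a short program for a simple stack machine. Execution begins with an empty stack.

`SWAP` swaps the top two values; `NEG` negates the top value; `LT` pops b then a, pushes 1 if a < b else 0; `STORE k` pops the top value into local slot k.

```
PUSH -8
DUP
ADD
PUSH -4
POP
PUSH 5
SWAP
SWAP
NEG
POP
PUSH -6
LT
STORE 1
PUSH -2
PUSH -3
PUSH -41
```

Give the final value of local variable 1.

1

PUSH -8  : [-8]
DUP      : [-8, -8]
ADD      : [-16]
PUSH -4  : [-16, -4]
POP      : [-16]
PUSH 5   : [-16, 5]
SWAP     : [5, -16]
SWAP     : [-16, 5]
NEG      : [-16, -5]
POP      : [-16]
PUSH -6  : [-16, -6]
LT       : [1]
STORE 1  : []
PUSH -2  : [-2]
PUSH -3  : [-2, -3]
PUSH -41 : [-2, -3, -41]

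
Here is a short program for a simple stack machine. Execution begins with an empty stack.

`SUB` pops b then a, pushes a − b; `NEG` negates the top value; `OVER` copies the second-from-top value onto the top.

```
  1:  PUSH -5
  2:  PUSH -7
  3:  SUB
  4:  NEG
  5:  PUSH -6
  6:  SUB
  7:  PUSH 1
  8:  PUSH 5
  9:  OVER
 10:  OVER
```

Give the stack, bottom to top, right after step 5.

[-2, -6]

PUSH -5 → -5
PUSH -7 → -5 -7
SUB     → 2
NEG     → -2
PUSH -6 → -2 -6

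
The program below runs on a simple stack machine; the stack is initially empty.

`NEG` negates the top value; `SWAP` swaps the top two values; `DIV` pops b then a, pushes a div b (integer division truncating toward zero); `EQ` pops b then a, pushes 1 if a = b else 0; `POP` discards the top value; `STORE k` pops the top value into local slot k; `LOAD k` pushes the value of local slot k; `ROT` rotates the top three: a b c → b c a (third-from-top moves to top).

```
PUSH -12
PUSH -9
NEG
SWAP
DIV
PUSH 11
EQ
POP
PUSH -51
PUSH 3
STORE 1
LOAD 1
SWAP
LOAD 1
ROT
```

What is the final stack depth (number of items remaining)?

3

PUSH -12 : [-12]
PUSH -9  : [-12, -9]
NEG      : [-12, 9]
SWAP     : [9, -12]
DIV      : [0]
PUSH 11  : [0, 11]
EQ       : [0]
POP      : []
PUSH -51 : [-51]
PUSH 3   : [-51, 3]
STORE 1  : [-51]
LOAD 1   : [-51, 3]
SWAP     : [3, -51]
LOAD 1   : [3, -51, 3]
ROT      : [-51, 3, 3]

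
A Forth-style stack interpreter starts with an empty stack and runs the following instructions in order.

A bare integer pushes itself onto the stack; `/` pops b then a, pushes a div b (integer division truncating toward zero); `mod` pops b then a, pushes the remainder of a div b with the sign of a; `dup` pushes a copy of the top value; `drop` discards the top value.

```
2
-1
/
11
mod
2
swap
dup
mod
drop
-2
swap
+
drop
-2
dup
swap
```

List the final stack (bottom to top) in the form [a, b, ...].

[-2, -2]

2    : [2]
-1   : [2, -1]
/    : [-2]
11   : [-2, 11]
mod  : [-2]
2    : [-2, 2]
swap : [2, -2]
dup  : [2, -2, -2]
mod  : [2, 0]
drop : [2]
-2   : [2, -2]
swap : [-2, 2]
+    : [0]
drop : []
-2   : [-2]
dup  : [-2, -2]
swap : [-2, -2]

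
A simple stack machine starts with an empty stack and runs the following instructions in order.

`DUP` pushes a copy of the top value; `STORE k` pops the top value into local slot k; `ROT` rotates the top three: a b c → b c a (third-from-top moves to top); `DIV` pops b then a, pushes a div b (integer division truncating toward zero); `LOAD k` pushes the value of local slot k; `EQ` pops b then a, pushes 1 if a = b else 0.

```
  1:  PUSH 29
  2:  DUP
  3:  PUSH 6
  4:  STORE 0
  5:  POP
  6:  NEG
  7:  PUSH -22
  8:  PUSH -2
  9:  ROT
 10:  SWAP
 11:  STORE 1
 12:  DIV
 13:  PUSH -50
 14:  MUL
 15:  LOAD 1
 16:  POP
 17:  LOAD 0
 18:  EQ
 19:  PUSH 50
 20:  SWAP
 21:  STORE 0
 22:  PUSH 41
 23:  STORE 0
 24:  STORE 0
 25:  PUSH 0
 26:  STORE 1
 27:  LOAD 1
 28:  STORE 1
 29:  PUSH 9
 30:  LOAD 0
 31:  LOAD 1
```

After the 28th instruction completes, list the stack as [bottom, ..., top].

PUSH 29   [29]
DUP       [29, 29]
PUSH 6    [29, 29, 6]
STORE 0   [29, 29]
POP       [29]
NEG       [-29]
PUSH -22  [-29, -22]
PUSH -2   [-29, -22, -2]
ROT       [-22, -2, -29]
SWAP      [-22, -29, -2]
STORE 1   [-22, -29]
DIV       [0]
PUSH -50  [0, -50]
MUL       [0]
LOAD 1    [0, -2]
POP       [0]
LOAD 0    [0, 6]
EQ        [0]
PUSH 50   [0, 50]
SWAP      [50, 0]
STORE 0   [50]
PUSH 41   [50, 41]
STORE 0   [50]
STORE 0   []
PUSH 0    [0]
STORE 1   []
LOAD 1    [0]
STORE 1   []

[]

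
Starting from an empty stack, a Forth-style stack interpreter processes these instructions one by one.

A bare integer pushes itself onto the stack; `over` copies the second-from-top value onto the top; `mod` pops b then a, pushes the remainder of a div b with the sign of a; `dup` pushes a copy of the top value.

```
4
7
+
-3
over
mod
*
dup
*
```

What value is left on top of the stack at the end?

4    -> 4
7    -> 4 7
+    -> 11
-3   -> 11 -3
over -> 11 -3 11
mod  -> 11 -3
*    -> -33
dup  -> -33 -33
*    -> 1089

1089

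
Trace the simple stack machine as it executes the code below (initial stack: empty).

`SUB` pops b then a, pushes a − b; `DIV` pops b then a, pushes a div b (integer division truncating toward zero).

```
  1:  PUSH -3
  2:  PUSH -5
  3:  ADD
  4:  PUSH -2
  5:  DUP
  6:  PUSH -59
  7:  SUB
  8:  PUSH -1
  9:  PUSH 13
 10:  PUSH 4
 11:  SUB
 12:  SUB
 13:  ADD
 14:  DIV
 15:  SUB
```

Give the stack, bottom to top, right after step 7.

PUSH -3  → -3
PUSH -5  → -3 -5
ADD      → -8
PUSH -2  → -8 -2
DUP      → -8 -2 -2
PUSH -59 → -8 -2 -2 -59
SUB      → -8 -2 57

[-8, -2, 57]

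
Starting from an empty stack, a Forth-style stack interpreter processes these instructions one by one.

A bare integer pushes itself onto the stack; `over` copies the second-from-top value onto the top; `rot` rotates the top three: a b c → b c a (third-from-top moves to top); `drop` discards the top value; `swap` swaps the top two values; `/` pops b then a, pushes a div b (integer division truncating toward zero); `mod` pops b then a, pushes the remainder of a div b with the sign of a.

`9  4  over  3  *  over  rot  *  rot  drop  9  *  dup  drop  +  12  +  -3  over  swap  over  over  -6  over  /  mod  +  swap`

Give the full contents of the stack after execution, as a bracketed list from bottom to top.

9     [9]
4     [9, 4]
over  [9, 4, 9]
3     [9, 4, 9, 3]
*     [9, 4, 27]
over  [9, 4, 27, 4]
rot   [9, 27, 4, 4]
*     [9, 27, 16]
rot   [27, 16, 9]
drop  [27, 16]
9     [27, 16, 9]
*     [27, 144]
dup   [27, 144, 144]
drop  [27, 144]
+     [171]
12    [171, 12]
+     [183]
-3    [183, -3]
over  [183, -3, 183]
swap  [183, 183, -3]
over  [183, 183, -3, 183]
over  [183, 183, -3, 183, -3]
-6    [183, 183, -3, 183, -3, -6]
over  [183, 183, -3, 183, -3, -6, -3]
/     [183, 183, -3, 183, -3, 2]
mod   [183, 183, -3, 183, -1]
+     [183, 183, -3, 182]
swap  [183, 183, 182, -3]

[183, 183, 182, -3]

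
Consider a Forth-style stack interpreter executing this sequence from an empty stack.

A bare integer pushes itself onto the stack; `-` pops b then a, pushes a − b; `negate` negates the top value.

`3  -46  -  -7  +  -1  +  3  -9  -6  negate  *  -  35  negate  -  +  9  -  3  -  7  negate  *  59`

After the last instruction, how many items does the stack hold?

2

3      : [3]
-46    : [3, -46]
-      : [49]
-7     : [49, -7]
+      : [42]
-1     : [42, -1]
+      : [41]
3      : [41, 3]
-9     : [41, 3, -9]
-6     : [41, 3, -9, -6]
negate : [41, 3, -9, 6]
*      : [41, 3, -54]
-      : [41, 57]
35     : [41, 57, 35]
negate : [41, 57, -35]
-      : [41, 92]
+      : [133]
9      : [133, 9]
-      : [124]
3      : [124, 3]
-      : [121]
7      : [121, 7]
negate : [121, -7]
*      : [-847]
59     : [-847, 59]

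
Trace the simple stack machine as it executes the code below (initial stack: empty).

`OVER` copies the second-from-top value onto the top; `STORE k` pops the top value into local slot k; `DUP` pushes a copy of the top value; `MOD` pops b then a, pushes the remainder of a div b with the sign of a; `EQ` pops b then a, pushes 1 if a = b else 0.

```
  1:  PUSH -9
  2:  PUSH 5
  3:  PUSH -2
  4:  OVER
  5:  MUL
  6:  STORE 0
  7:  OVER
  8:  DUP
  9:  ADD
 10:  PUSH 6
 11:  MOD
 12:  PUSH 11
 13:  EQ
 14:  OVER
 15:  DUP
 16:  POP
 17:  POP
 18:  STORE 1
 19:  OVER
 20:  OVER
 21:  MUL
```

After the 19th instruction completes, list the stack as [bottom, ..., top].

[-9, 5, -9]

PUSH -9 → [-9]
PUSH 5  → [-9, 5]
PUSH -2 → [-9, 5, -2]
OVER    → [-9, 5, -2, 5]
MUL     → [-9, 5, -10]
STORE 0 → [-9, 5]
OVER    → [-9, 5, -9]
DUP     → [-9, 5, -9, -9]
ADD     → [-9, 5, -18]
PUSH 6  → [-9, 5, -18, 6]
MOD     → [-9, 5, 0]
PUSH 11 → [-9, 5, 0, 11]
EQ      → [-9, 5, 0]
OVER    → [-9, 5, 0, 5]
DUP     → [-9, 5, 0, 5, 5]
POP     → [-9, 5, 0, 5]
POP     → [-9, 5, 0]
STORE 1 → [-9, 5]
OVER    → [-9, 5, -9]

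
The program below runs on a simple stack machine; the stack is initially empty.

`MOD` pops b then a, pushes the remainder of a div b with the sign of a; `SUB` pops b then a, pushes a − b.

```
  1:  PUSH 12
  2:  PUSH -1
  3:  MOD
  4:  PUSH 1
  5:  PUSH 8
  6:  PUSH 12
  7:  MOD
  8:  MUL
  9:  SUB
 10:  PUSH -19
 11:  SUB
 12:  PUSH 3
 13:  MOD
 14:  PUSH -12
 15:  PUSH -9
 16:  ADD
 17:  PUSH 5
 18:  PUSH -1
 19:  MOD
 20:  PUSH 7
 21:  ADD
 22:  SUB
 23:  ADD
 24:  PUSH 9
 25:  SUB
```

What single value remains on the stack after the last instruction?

PUSH 12  : 12
PUSH -1  : 12 -1
MOD      : 0
PUSH 1   : 0 1
PUSH 8   : 0 1 8
PUSH 12  : 0 1 8 12
MOD      : 0 1 8
MUL      : 0 8
SUB      : -8
PUSH -19 : -8 -19
SUB      : 11
PUSH 3   : 11 3
MOD      : 2
PUSH -12 : 2 -12
PUSH -9  : 2 -12 -9
ADD      : 2 -21
PUSH 5   : 2 -21 5
PUSH -1  : 2 -21 5 -1
MOD      : 2 -21 0
PUSH 7   : 2 -21 0 7
ADD      : 2 -21 7
SUB      : 2 -28
ADD      : -26
PUSH 9   : -26 9
SUB      : -35

-35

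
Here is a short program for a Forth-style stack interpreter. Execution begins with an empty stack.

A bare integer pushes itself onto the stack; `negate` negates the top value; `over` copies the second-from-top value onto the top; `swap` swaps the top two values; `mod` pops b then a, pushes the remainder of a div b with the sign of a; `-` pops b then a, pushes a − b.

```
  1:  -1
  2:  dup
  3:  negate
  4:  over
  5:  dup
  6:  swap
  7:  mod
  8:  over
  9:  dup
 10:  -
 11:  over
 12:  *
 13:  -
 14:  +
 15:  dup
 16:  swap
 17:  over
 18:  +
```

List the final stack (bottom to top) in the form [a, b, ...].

[-1, 1, 2]

-1     → -1
dup    → -1 -1
negate → -1 1
over   → -1 1 -1
dup    → -1 1 -1 -1
swap   → -1 1 -1 -1
mod    → -1 1 0
over   → -1 1 0 1
dup    → -1 1 0 1 1
-      → -1 1 0 0
over   → -1 1 0 0 0
*      → -1 1 0 0
-      → -1 1 0
+      → -1 1
dup    → -1 1 1
swap   → -1 1 1
over   → -1 1 1 1
+      → -1 1 2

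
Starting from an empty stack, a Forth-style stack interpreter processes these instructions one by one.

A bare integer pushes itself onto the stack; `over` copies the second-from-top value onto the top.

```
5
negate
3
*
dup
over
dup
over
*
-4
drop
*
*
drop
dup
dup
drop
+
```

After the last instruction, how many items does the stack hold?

1

5      → 5
negate → -5
3      → -5 3
*      → -15
dup    → -15 -15
over   → -15 -15 -15
dup    → -15 -15 -15 -15
over   → -15 -15 -15 -15 -15
*      → -15 -15 -15 225
-4     → -15 -15 -15 225 -4
drop   → -15 -15 -15 225
*      → -15 -15 -3375
*      → -15 50625
drop   → -15
dup    → -15 -15
dup    → -15 -15 -15
drop   → -15 -15
+      → -30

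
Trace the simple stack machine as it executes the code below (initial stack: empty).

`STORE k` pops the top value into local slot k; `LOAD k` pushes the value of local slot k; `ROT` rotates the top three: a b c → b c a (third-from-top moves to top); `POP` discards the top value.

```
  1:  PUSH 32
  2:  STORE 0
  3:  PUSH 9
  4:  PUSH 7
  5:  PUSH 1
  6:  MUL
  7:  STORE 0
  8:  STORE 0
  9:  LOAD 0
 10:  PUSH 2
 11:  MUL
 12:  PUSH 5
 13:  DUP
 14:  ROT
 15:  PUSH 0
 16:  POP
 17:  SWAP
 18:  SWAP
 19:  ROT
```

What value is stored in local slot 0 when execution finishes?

9

PUSH 32 → [32]
STORE 0 → []
PUSH 9  → [9]
PUSH 7  → [9, 7]
PUSH 1  → [9, 7, 1]
MUL     → [9, 7]
STORE 0 → [9]
STORE 0 → []
LOAD 0  → [9]
PUSH 2  → [9, 2]
MUL     → [18]
PUSH 5  → [18, 5]
DUP     → [18, 5, 5]
ROT     → [5, 5, 18]
PUSH 0  → [5, 5, 18, 0]
POP     → [5, 5, 18]
SWAP    → [5, 18, 5]
SWAP    → [5, 5, 18]
ROT     → [5, 18, 5]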